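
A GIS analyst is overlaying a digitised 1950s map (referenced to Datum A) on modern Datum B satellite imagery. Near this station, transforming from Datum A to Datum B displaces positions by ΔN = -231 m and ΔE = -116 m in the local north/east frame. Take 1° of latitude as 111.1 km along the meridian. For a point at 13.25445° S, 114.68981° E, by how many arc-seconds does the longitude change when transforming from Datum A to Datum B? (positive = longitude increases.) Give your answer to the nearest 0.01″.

At latitude -13.25445°, cos φ = 0.973361.
1° of longitude at this latitude = 111.1 × cos φ = 108.14 km, so Δλ = -116.0 / 108140.5 = -0.0010727° = -3.862″.

Δλ = -3.86″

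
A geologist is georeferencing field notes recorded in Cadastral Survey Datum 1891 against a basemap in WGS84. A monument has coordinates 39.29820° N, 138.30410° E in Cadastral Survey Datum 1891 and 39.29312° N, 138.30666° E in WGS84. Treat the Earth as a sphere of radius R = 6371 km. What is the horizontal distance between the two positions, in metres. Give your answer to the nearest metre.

Δφ = 39.29312° − 39.29820° = -0.00508°; Δλ = 138.30666° − 138.30410° = +0.00256°.
1° along a meridian = πR/180 = 111195 m.
ΔN = Δφ × 111195 = -564.9 m; ΔE = Δλ × 111195 × cos(39.29820°) = +0.00256 × 111195 × 0.773860 = 220.3 m.
Distance = √(ΔE² + ΔN²) = √(220.3² + (-564.9)²) = 606.3 m.

606 m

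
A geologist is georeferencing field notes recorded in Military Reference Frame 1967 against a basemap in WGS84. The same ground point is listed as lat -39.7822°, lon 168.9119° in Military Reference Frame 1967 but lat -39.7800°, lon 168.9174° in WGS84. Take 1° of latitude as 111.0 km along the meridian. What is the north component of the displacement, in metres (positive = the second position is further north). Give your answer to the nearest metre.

Δφ = -39.7800° − -39.7822° = +0.0022°; Δλ = 168.9174° − 168.9119° = +0.0055°.
ΔN = Δφ × 111000 = 244.2 m; ΔE = Δλ × 111000 × cos(-39.7822°) = +0.0055 × 111000 × 0.768482 = 469.2 m.

ΔN = 244 m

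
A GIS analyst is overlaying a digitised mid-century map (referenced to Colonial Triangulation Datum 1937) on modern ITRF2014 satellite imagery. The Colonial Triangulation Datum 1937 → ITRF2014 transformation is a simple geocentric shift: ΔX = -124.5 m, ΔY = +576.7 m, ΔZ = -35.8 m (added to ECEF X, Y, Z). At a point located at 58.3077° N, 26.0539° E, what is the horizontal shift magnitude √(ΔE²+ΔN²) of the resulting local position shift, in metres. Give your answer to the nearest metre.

589 m

The local east axis at (φ, λ) is (−sin λ, cos λ, 0), so ΔE = −sin(26.0539°)·(-124.5) + cos(26.0539°)·576.7 = 572.78 m.
The local north axis is (−sin φ cos λ, −sin φ sin λ, cos φ), giving ΔN = 95.170 − 215.525 − 18.808 = -139.16 m.
Horizontal magnitude = √(ΔE² + ΔN²) = √(572.78² + (-139.16)²) = 589.44 m.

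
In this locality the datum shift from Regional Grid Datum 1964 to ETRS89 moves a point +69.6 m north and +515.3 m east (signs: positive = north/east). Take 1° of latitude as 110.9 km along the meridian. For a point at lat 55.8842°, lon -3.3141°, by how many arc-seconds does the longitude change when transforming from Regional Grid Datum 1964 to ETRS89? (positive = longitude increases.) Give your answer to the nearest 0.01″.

At latitude 55.8842°, cos φ = 0.560867.
1° of longitude at this latitude = 110.9 × cos φ = 62.20 km, so Δλ = 515.3 / 62200.2 = 0.0082845° = 29.824″.

Δλ = 29.82″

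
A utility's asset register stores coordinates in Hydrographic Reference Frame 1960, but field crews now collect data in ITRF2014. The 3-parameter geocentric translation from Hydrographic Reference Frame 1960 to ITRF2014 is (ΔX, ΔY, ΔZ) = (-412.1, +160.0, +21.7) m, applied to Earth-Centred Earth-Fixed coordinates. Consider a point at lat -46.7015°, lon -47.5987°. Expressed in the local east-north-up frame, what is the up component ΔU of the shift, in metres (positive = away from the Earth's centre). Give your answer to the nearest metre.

At φ = -46.7015°, λ = -47.5987°: sin φ = -0.727791, cos φ = 0.685799, sin λ = -0.738440, cos λ = 0.674319.
ΔU = cos φ cos λ·ΔX + cos φ sin λ·ΔY + sin φ·ΔZ = (0.685799)(0.674319)(-412.1) + (0.685799)(-0.738440)(160.0) + (-0.727791)(21.7) = -287.40 m.

ΔU = -287 m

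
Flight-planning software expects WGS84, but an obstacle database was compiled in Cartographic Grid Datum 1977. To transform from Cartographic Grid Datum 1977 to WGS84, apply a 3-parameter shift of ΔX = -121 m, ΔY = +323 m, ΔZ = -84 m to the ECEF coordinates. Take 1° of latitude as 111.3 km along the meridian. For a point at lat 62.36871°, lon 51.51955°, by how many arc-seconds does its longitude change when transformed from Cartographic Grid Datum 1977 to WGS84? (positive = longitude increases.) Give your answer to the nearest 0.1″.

sin φ = 0.885950, cos φ = 0.463780, sin λ = 0.782821, cos λ = 0.622248.
East component: ΔE = −sin λ·ΔX + cos λ·ΔY = −(0.782821)(-121) + (0.622248)(323) = 295.71 m.
1° of latitude spans 111300 m; at latitude φ, 1° of longitude spans that × cos φ = 51618.7 m, so Δλ = 295.71 / 51618.7 × 3600 = 20.623″.

Δλ = 20.6″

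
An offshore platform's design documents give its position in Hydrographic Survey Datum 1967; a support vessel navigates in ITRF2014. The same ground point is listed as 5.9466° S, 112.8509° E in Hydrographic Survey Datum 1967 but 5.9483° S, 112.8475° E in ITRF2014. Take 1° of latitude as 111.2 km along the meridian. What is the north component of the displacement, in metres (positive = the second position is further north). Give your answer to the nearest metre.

ΔN = -189 m

Δφ = -5.9483° − -5.9466° = -0.0017°; Δλ = 112.8475° − 112.8509° = -0.0034°.
ΔN = Δφ × 111200 = -189.0 m; ΔE = Δλ × 111200 × cos(-5.9466°) = -0.0034 × 111200 × 0.994619 = -376.0 m.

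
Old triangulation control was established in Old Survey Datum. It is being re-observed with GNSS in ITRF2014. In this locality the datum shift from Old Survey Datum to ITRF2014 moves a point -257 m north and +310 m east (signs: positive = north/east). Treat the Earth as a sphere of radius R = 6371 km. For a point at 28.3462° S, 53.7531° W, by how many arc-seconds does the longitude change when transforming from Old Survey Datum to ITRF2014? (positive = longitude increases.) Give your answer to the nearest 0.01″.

Δλ = 11.40″

At latitude -28.3462°, cos φ = 0.880095.
One radian of longitude at latitude φ spans R cos φ, so Δλ = ΔE / (R cos φ) = 310.0 / (6371000 × 0.880095) = 5.5287e-05 rad = 11.404″.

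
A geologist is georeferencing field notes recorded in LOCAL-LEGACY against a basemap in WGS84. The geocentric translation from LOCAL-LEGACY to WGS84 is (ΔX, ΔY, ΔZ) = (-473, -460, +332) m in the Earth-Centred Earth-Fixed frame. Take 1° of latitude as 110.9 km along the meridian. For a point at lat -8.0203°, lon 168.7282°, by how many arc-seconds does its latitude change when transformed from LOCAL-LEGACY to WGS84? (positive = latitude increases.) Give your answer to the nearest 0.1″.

sin φ = -0.139524, cos φ = 0.990219, sin λ = 0.195463, cos λ = -0.980711.
North component: ΔN = −sin φ cos λ·ΔX − sin φ sin λ·ΔY + cos φ·ΔZ = −(-0.139524)(-0.980711)(-473) − (-0.139524)(0.195463)(-460) + (0.990219)(332) = 380.93 m.
1° of latitude spans 110900 m, so Δφ = 380.93 / 110900 × 3600 = 12.366″.

Δφ = 12.4″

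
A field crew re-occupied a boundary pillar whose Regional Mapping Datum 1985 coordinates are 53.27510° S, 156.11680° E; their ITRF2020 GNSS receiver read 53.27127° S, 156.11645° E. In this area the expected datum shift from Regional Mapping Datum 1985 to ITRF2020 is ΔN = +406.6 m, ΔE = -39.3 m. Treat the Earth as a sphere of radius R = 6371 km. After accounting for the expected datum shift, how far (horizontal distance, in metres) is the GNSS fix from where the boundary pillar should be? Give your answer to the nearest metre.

25 m

Observed coordinate differences: Δφ = +0.00383°, Δλ = -0.00035°.
Converting to metres (1° lat = 111195 m, cos φ = 0.597974): observed ΔN = 425.9 m, observed ΔE = -23.3 m.
Subtracting the expected shift leaves a residual of 425.9 − (406.6) = 19.3 m north and -23.3 − (-39.3) = 16.0 m east.
Residual distance = √(19.3² + 16.0²) = 25.1 m.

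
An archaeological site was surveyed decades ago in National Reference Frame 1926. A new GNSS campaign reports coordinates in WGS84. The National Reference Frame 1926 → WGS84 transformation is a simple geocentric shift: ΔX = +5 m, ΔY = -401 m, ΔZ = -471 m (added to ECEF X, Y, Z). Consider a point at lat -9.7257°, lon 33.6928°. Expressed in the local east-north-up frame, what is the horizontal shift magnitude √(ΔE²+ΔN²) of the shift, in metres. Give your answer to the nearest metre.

604 m

The local east axis at (φ, λ) is (−sin λ, cos λ, 0), so ΔE = −sin(33.6928°)·5 + cos(33.6928°)·(-401) = -336.42 m.
The local north axis is (−sin φ cos λ, −sin φ sin λ, cos φ), giving ΔN = 0.703 − 37.579 − 464.231 = -501.11 m.
Horizontal magnitude = √(ΔE² + ΔN²) = √((-336.42)² + (-501.11)²) = 603.56 m.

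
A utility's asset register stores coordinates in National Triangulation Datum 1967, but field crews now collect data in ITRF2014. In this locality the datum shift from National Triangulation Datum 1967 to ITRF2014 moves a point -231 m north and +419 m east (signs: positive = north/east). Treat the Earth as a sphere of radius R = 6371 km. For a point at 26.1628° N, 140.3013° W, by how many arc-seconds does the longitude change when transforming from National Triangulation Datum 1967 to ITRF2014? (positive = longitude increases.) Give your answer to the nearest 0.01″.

Δλ = 15.11″

At latitude 26.1628°, cos φ = 0.897545.
One radian of longitude at latitude φ spans R cos φ, so Δλ = ΔE / (R cos φ) = 419.0 / (6371000 × 0.897545) = 7.3274e-05 rad = 15.114″.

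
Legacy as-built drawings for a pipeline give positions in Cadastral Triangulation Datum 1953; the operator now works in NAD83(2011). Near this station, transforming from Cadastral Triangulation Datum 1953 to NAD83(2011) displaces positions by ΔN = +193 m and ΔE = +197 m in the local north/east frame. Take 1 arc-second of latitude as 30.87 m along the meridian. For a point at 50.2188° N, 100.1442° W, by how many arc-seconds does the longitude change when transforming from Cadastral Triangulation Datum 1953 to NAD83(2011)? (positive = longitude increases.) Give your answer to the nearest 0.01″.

At latitude 50.2188°, cos φ = 0.639858.
1″ of longitude at this latitude = 30.87 × cos φ = 19.7524 m, so Δλ = 197.0 / 19.7524 = 9.973″.

Δλ = 9.97″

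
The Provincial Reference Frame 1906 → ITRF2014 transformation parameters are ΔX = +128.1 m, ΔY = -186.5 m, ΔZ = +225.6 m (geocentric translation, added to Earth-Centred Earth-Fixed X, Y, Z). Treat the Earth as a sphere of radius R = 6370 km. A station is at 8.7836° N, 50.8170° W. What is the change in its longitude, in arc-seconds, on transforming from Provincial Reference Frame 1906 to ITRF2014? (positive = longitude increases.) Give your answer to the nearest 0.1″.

sin φ = 0.152703, cos φ = 0.988272, sin λ = -0.775132, cos λ = 0.631799.
East component: ΔE = −sin λ·ΔX + cos λ·ΔY = −(-0.775132)(128.1) + (0.631799)(-186.5) = -18.54 m.
1° of latitude spans πR/180 = 111177 m; at latitude φ, 1° of longitude spans that × cos φ = 109873.6 m, so Δλ = -18.54 / 109873.6 × 3600 = -0.607″.

Δλ = -0.6″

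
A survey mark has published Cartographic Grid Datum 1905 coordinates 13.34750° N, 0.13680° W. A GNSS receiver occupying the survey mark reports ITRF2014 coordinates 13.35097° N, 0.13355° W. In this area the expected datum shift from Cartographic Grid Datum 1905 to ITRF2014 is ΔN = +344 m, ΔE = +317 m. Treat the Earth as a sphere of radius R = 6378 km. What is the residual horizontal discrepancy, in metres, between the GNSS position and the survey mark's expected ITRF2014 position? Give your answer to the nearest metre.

Observed coordinate differences: Δφ = +0.00347°, Δλ = +0.00325°.
Converting to metres (1° lat = 111317 m, cos φ = 0.972988): observed ΔN = 386.3 m, observed ΔE = 352.0 m.
Subtracting the expected shift leaves a residual of 386.3 − (344) = 42.3 m north and 352.0 − (317) = 35.0 m east.
Residual distance = √(42.3² + 35.0²) = 54.9 m.

55 m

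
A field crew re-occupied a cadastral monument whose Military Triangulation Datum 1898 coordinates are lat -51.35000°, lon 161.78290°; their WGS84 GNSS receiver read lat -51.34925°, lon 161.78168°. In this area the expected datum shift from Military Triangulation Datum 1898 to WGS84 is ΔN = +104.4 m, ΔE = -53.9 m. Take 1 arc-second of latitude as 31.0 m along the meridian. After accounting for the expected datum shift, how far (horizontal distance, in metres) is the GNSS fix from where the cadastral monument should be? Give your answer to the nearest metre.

37 m

Observed coordinate differences: Δφ = +0.00075°, Δλ = -0.00122°.
Converting to metres (1° lat = 111600 m, cos φ = 0.624561): observed ΔN = 83.7 m, observed ΔE = -85.0 m.
Subtracting the expected shift leaves a residual of 83.7 − (104.4) = -20.7 m north and -85.0 − (-53.9) = -31.1 m east.
Residual distance = √((-20.7)² + (-31.1)²) = 37.4 m.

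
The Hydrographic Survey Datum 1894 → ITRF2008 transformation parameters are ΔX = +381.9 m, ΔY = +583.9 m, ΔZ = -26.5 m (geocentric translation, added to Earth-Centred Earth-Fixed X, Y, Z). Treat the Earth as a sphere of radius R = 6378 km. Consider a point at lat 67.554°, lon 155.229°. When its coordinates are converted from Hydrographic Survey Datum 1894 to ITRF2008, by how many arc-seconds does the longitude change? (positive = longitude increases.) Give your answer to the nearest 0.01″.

Δλ = -58.46″

sin φ = 0.924240, cos φ = 0.381813, sin λ = 0.418993, cos λ = -0.907990.
East component: ΔE = −sin λ·ΔX + cos λ·ΔY = −(0.418993)(381.9) + (-0.907990)(583.9) = -690.19 m.
1° of latitude spans πR/180 = 111317 m; at latitude φ, 1° of longitude spans that × cos φ = 42502.3 m, so Δλ = -690.19 / 42502.3 × 3600 = -58.460″.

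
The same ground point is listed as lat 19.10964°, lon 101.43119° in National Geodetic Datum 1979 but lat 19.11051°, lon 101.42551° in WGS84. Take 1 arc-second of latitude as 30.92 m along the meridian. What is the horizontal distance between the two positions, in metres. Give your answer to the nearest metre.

605 m

Δφ = 19.11051° − 19.10964° = +0.00087°; Δλ = 101.42551° − 101.43119° = -0.00568°.
1° of latitude = 3600 × 30.92 = 111312 m.
ΔN = Δφ × 111312 = 96.8 m; ΔE = Δλ × 111312 × cos(19.10964°) = -0.00568 × 111312 × 0.944894 = -597.4 m.
Distance = √(ΔE² + ΔN²) = √((-597.4)² + 96.8²) = 605.2 m.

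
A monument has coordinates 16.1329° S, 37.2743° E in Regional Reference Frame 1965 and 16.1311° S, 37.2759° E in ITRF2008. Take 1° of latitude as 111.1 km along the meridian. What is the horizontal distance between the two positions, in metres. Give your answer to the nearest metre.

263 m

Δφ = -16.1311° − -16.1329° = +0.0018°; Δλ = 37.2759° − 37.2743° = +0.0016°.
ΔN = Δφ × 111100 = 200.0 m; ΔE = Δλ × 111100 × cos(-16.1329°) = +0.0016 × 111100 × 0.960620 = 170.8 m.
Distance = √(ΔE² + ΔN²) = √(170.8² + 200.0²) = 263.0 m.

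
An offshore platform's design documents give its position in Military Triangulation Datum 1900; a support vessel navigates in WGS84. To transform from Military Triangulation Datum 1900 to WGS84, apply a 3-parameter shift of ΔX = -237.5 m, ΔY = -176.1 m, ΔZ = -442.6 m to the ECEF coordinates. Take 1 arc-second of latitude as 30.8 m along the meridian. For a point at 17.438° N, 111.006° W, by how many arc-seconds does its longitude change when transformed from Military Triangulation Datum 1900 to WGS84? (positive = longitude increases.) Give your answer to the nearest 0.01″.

Δλ = -5.40″

sin φ = 0.299674, cos φ = 0.954042, sin λ = -0.933543, cos λ = -0.358466.
East component: ΔE = −sin λ·ΔX + cos λ·ΔY = −(-0.933543)(-237.5) + (-0.358466)(-176.1) = -158.59 m.
1° of latitude spans 3600 × 30.80 = 110880 m; at latitude φ, 1° of longitude spans that × cos φ = 105784.2 m, so Δλ = -158.59 / 105784.2 × 3600 = -5.397″.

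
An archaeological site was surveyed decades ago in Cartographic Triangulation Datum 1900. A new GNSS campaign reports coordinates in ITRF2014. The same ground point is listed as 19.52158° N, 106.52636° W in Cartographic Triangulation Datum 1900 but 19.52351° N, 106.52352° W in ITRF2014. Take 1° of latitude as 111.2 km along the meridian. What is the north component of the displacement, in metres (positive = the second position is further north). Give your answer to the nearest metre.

Δφ = 19.52351° − 19.52158° = +0.00193°; Δλ = -106.52352° − -106.52636° = +0.00284°.
ΔN = Δφ × 111200 = 214.6 m; ΔE = Δλ × 111200 × cos(19.52158°) = +0.00284 × 111200 × 0.942516 = 297.7 m.

ΔN = 215 m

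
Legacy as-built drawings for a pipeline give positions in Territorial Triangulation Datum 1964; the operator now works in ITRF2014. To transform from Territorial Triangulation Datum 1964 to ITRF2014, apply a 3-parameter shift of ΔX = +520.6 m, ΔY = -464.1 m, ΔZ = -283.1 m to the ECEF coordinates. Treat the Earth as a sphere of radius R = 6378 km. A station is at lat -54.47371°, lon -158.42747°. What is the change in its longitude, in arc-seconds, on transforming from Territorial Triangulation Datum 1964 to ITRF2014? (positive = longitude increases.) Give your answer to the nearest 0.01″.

Δλ = 34.67″

sin φ = -0.813849, cos φ = 0.581076, sin λ = -0.367679, cos λ = -0.929953.
East component: ΔE = −sin λ·ΔX + cos λ·ΔY = −(-0.367679)(520.6) + (-0.929953)(-464.1) = 623.00 m.
1° of latitude spans πR/180 = 111317 m; at latitude φ, 1° of longitude spans that × cos φ = 64683.7 m, so Δλ = 623.00 / 64683.7 × 3600 = 34.674″.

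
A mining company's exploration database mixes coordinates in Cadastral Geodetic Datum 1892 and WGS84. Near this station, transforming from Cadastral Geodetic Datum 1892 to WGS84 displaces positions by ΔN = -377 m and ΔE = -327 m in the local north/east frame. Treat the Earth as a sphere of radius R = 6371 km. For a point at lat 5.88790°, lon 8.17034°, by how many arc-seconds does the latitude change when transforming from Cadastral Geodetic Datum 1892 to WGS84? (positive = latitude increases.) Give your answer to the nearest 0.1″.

On a sphere of radius R, 1 rad of latitude = R, so Δφ = ΔN / R = -377.0 / 6371000 = -5.9174e-05 rad = -12.206″.

Δφ = -12.2″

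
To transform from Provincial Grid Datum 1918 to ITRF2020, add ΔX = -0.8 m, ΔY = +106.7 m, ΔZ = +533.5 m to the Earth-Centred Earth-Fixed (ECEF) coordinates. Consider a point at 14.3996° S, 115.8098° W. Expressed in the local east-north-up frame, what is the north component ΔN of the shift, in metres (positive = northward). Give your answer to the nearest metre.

At φ = -14.3996°, λ = -115.8098°: sin φ = -0.248683, cos φ = 0.968585, sin λ = -0.900244, cos λ = -0.435385.
ΔN = −sin φ cos λ·ΔX − sin φ sin λ·ΔY + cos φ·ΔZ = −(-0.248683)(-0.435385)(-0.8) − (-0.248683)(-0.900244)(106.7) + (0.968585)(533.5) = 492.94 m.

ΔN = 493 m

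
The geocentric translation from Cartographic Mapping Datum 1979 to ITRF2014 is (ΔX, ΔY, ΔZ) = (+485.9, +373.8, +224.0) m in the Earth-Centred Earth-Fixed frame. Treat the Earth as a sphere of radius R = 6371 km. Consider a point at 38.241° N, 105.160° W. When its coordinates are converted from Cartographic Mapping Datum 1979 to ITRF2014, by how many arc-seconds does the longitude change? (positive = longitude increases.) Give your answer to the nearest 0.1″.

sin φ = 0.618971, cos φ = 0.785414, sin λ = -0.965199, cos λ = -0.261515.
East component: ΔE = −sin λ·ΔX + cos λ·ΔY = −(-0.965199)(485.9) + (-0.261515)(373.8) = 371.24 m.
1° of latitude spans πR/180 = 111195 m; at latitude φ, 1° of longitude spans that × cos φ = 87334.1 m, so Δλ = 371.24 / 87334.1 × 3600 = 15.303″.

Δλ = 15.3″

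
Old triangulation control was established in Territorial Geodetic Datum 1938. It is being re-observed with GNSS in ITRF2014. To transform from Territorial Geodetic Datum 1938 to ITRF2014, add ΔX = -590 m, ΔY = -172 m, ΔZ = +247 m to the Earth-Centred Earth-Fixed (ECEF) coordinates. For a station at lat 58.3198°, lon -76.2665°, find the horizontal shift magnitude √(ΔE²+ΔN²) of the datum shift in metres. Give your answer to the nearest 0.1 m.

623.2 m

The local east axis at (φ, λ) is (−sin λ, cos λ, 0), so ΔE = −sin(-76.2665°)·(-590) + cos(-76.2665°)·(-172) = -613.97 m.
The local north axis is (−sin φ cos λ, −sin φ sin λ, cos φ), giving ΔN = 119.198 − 142.186 + 129.719 = 106.73 m.
Horizontal magnitude = √(ΔE² + ΔN²) = √((-613.97)² + 106.73²) = 623.17 m.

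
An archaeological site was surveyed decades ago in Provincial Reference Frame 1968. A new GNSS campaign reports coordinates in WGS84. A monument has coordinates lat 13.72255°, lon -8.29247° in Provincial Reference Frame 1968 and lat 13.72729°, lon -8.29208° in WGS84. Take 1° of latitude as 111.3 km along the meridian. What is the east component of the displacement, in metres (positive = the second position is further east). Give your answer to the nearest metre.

Δφ = 13.72729° − 13.72255° = +0.00474°; Δλ = -8.29208° − -8.29247° = +0.00039°.
ΔN = Δφ × 111300 = 527.6 m; ΔE = Δλ × 111300 × cos(13.72255°) = +0.00039 × 111300 × 0.971456 = 42.2 m.

ΔE = 42 m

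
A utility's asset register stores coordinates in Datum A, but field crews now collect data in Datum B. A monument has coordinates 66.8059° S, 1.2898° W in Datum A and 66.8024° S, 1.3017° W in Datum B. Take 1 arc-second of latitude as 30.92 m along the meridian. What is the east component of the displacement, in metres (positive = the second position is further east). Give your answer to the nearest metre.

Δφ = -66.8024° − -66.8059° = +0.0035°; Δλ = -1.3017° − -1.2898° = -0.0119°.
1° of latitude = 3600 × 30.92 = 111312 m.
ΔN = Δφ × 111312 = 389.6 m; ΔE = Δλ × 111312 × cos(-66.8059°) = -0.0119 × 111312 × 0.393847 = -521.7 m.

ΔE = -522 m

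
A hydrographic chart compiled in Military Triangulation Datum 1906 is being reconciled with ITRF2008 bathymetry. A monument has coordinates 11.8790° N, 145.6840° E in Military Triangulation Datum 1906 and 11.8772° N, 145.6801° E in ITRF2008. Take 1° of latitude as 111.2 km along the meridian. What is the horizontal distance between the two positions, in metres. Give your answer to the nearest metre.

469 m

Δφ = 11.8772° − 11.8790° = -0.0018°; Δλ = 145.6801° − 145.6840° = -0.0039°.
ΔN = Δφ × 111200 = -200.2 m; ΔE = Δλ × 111200 × cos(11.8790°) = -0.0039 × 111200 × 0.978584 = -424.4 m.
Distance = √(ΔE² + ΔN²) = √((-424.4)² + (-200.2)²) = 469.2 m.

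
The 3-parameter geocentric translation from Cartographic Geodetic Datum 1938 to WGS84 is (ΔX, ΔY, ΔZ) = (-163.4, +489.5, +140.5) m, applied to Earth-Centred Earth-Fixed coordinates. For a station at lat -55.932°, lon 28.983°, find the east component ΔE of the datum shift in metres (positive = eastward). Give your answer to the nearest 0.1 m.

The local east axis at (φ, λ) is (−sin λ, cos λ, 0), so ΔE = −sin(28.983°)·(-163.4) + cos(28.983°)·489.5 = 507.37 m.

ΔE = 507.4 m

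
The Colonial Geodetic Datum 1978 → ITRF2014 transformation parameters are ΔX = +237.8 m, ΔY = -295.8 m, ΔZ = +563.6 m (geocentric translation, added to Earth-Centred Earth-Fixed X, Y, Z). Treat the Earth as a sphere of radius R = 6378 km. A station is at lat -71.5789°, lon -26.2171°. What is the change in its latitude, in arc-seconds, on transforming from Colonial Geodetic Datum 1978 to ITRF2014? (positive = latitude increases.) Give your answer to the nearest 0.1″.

sin φ = -0.948760, cos φ = 0.315998, sin λ = -0.441774, cos λ = 0.897127.
North component: ΔN = −sin φ cos λ·ΔX − sin φ sin λ·ΔY + cos φ·ΔZ = −(-0.948760)(0.897127)(237.8) − (-0.948760)(-0.441774)(-295.8) + (0.315998)(563.6) = 504.48 m.
1° of latitude spans πR/180 = 111317 m, so Δφ = 504.48 / 111317 × 3600 = 16.315″.

Δφ = 16.3″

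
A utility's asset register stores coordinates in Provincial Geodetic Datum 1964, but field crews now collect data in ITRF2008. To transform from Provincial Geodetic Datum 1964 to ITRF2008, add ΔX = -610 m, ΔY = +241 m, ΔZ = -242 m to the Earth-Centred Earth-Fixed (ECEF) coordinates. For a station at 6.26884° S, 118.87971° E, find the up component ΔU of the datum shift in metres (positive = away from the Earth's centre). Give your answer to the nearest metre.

ΔU = 529 m

The local up (radial) axis is (cos φ cos λ, cos φ sin λ, sin φ), giving ΔU = 292.851 + 209.766 + 26.425 = 529.04 m.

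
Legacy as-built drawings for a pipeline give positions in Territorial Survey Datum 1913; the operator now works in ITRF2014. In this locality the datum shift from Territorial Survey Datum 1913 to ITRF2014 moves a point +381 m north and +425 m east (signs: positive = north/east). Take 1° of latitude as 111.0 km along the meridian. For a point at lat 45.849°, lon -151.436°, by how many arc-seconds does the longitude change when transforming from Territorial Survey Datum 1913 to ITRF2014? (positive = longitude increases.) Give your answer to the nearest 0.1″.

Δλ = 19.8″

At latitude 45.849°, cos φ = 0.696552.
1° of longitude at this latitude = 111.0 × cos φ = 77.32 km, so Δλ = 425.0 / 77317.2 = 0.0054968° = 19.789″.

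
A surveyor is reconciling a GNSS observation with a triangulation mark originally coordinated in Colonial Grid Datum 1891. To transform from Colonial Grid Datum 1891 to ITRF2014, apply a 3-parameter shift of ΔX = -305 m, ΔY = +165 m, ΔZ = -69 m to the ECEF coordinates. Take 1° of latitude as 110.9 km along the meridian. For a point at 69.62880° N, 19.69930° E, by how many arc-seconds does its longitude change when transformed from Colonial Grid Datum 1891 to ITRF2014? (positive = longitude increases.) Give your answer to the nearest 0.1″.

Δλ = 24.1″

sin φ = 0.937457, cos φ = 0.348101, sin λ = 0.337084, cos λ = 0.941475.
East component: ΔE = −sin λ·ΔX + cos λ·ΔY = −(0.337084)(-305) + (0.941475)(165) = 258.15 m.
1° of latitude spans 110900 m; at latitude φ, 1° of longitude spans that × cos φ = 38604.4 m, so Δλ = 258.15 / 38604.4 × 3600 = 24.074″.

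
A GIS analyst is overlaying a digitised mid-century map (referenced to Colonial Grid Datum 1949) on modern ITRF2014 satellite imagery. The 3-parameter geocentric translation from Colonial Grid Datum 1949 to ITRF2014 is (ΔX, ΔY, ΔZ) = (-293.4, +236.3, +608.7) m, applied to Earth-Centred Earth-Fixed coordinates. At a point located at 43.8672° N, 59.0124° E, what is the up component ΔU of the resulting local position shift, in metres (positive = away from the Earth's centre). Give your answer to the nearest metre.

At φ = 43.8672°, λ = 59.0124°: sin φ = 0.692989, cos φ = 0.720948, sin λ = 0.857279, cos λ = 0.514853.
ΔU = cos φ cos λ·ΔX + cos φ sin λ·ΔY + sin φ·ΔZ = (0.720948)(0.514853)(-293.4) + (0.720948)(0.857279)(236.3) + (0.692989)(608.7) = 458.96 m.

ΔU = 459 m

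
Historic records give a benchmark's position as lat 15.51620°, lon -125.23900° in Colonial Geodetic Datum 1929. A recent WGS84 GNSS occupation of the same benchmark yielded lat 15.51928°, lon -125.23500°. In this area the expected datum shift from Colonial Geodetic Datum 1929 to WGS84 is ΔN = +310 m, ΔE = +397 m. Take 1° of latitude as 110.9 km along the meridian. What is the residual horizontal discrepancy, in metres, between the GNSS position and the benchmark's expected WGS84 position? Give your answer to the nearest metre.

Observed coordinate differences: Δφ = +0.00308°, Δλ = +0.00400°.
Converting to metres (1° lat = 110900 m, cos φ = 0.963555): observed ΔN = 341.6 m, observed ΔE = 427.4 m.
Subtracting the expected shift leaves a residual of 341.6 − (310) = 31.6 m north and 427.4 − (397) = 30.4 m east.
Residual distance = √(31.6² + 30.4²) = 43.9 m.

44 m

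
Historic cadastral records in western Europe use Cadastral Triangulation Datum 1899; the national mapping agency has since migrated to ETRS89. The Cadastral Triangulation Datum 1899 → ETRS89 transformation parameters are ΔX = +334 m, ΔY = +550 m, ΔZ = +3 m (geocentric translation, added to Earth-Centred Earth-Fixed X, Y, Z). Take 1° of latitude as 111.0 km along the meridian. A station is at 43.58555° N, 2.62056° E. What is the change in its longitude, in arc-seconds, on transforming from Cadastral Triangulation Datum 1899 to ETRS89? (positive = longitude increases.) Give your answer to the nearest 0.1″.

Δλ = 23.9″

sin φ = 0.689437, cos φ = 0.724346, sin λ = 0.045721, cos λ = 0.998954.
East component: ΔE = −sin λ·ΔX + cos λ·ΔY = −(0.045721)(334) + (0.998954)(550) = 534.15 m.
1° of latitude spans 111000 m; at latitude φ, 1° of longitude spans that × cos φ = 80402.4 m, so Δλ = 534.15 / 80402.4 × 3600 = 23.917″.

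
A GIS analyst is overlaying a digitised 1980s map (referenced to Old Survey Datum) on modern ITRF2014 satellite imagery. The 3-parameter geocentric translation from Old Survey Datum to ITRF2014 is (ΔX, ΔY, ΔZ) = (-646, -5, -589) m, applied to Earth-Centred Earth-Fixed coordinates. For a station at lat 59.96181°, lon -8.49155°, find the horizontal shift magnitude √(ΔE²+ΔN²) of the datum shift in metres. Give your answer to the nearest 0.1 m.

276.5 m

The local east axis at (φ, λ) is (−sin λ, cos λ, 0), so ΔE = −sin(-8.49155°)·(-646) + cos(-8.49155°)·(-5) = -100.34 m.
The local north axis is (−sin φ cos λ, −sin φ sin λ, cos φ), giving ΔN = 553.106 − 0.639 − 294.840 = 257.63 m.
Horizontal magnitude = √(ΔE² + ΔN²) = √((-100.34)² + 257.63²) = 276.48 m.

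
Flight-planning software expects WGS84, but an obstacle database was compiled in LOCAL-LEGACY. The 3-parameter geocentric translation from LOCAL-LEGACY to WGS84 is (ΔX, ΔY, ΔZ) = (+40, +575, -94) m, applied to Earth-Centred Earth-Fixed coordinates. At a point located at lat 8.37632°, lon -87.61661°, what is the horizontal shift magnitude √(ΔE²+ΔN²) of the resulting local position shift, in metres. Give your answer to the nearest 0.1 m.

At φ = 8.37632°, λ = -87.61661°: sin φ = 0.145674, cos φ = 0.989333, sin λ = -0.999135, cos λ = 0.041586.
ΔE = −sin λ·ΔX + cos λ·ΔY = −(-0.999135)·(40) + (0.041586)·(575) = 63.88 m.
ΔN = −sin φ cos λ·ΔX − sin φ sin λ·ΔY + cos φ·ΔZ = −(0.145674)(0.041586)(40) − (0.145674)(-0.999135)(575) + (0.989333)(-94) = -9.55 m.
Horizontal magnitude = √(ΔE² + ΔN²) = √(63.88² + (-9.55)²) = 64.59 m.

64.6 m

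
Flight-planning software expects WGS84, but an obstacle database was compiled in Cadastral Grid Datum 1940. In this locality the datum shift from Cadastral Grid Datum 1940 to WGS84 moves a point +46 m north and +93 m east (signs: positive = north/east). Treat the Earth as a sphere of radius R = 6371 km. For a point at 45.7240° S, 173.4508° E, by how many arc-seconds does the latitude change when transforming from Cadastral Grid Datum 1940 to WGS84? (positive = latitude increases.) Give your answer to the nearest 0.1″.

Δφ = 1.5″

On a sphere of radius R, 1 rad of latitude = R, so Δφ = ΔN / R = 46.0 / 6371000 = 7.2202e-06 rad = 1.489″.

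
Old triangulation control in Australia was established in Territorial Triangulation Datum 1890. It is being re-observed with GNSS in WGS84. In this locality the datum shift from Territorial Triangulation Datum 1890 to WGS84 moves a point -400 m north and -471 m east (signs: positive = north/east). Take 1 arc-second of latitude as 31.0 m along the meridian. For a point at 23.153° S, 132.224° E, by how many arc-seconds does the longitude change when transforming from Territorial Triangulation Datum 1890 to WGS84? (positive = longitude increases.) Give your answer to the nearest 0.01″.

At latitude -23.153°, cos φ = 0.919458.
1″ of longitude at this latitude = 31.00 × cos φ = 28.5032 m, so Δλ = -471.0 / 28.5032 = -16.524″.

Δλ = -16.52″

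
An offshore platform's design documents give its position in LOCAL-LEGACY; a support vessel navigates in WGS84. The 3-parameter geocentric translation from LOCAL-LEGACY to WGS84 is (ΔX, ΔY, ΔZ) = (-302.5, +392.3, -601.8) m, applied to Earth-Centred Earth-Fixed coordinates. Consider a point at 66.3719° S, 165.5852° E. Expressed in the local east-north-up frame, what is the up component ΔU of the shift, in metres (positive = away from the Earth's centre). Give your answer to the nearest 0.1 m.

ΔU = 707.9 m

The local up (radial) axis is (cos φ cos λ, cos φ sin λ, sin φ), giving ΔU = 117.425 + 39.142 + 551.349 = 707.92 m.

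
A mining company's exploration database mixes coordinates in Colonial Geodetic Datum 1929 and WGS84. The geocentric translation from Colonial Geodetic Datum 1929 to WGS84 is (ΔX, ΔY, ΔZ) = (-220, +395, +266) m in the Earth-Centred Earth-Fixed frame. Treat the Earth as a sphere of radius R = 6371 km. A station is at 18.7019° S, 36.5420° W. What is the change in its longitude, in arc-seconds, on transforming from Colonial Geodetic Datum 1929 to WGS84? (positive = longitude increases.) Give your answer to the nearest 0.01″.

Δλ = 6.37″

sin φ = -0.320644, cos φ = 0.947200, sin λ = -0.595412, cos λ = 0.803421.
East component: ΔE = −sin λ·ΔX + cos λ·ΔY = −(-0.595412)(-220) + (0.803421)(395) = 186.36 m.
1° of latitude spans πR/180 = 111195 m; at latitude φ, 1° of longitude spans that × cos φ = 105323.8 m, so Δλ = 186.36 / 105323.8 × 3600 = 6.370″.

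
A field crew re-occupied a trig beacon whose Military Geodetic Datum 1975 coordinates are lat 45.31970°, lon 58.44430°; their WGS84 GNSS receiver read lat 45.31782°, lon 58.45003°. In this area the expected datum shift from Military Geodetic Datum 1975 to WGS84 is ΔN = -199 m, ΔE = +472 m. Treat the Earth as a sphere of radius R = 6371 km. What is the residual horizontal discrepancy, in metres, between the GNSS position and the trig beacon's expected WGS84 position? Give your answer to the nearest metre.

Observed coordinate differences: Δφ = -0.00188°, Δλ = +0.00573°.
Converting to metres (1° lat = 111195 m, cos φ = 0.703150): observed ΔN = -209.0 m, observed ΔE = 448.0 m.
Subtracting the expected shift leaves a residual of -209.0 − (-199) = -10.0 m north and 448.0 − (472) = -24.0 m east.
Residual distance = √((-10.0)² + (-24.0)²) = 26.0 m.

26 m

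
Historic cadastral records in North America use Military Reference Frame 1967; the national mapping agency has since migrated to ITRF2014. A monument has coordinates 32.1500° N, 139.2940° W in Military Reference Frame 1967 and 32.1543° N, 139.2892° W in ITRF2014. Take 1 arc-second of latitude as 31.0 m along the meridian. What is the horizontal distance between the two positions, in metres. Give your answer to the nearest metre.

660 m

Δφ = 32.1543° − 32.1500° = +0.0043°; Δλ = -139.2892° − -139.2940° = +0.0048°.
1° of latitude = 3600 × 31.00 = 111600 m.
ΔN = Δφ × 111600 = 479.9 m; ΔE = Δλ × 111600 × cos(32.1500°) = +0.0048 × 111600 × 0.846658 = 453.5 m.
Distance = √(ΔE² + ΔN²) = √(453.5² + 479.9²) = 660.3 m.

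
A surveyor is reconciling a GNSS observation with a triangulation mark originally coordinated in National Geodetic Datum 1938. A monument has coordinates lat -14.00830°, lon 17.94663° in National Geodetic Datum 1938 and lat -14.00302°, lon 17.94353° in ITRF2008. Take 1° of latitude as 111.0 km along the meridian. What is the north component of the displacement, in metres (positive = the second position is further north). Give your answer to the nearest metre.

Δφ = -14.00302° − -14.00830° = +0.00528°; Δλ = 17.94353° − 17.94663° = -0.00310°.
ΔN = Δφ × 111000 = 586.1 m; ΔE = Δλ × 111000 × cos(-14.00830°) = -0.00310 × 111000 × 0.970261 = -333.9 m.

ΔN = 586 m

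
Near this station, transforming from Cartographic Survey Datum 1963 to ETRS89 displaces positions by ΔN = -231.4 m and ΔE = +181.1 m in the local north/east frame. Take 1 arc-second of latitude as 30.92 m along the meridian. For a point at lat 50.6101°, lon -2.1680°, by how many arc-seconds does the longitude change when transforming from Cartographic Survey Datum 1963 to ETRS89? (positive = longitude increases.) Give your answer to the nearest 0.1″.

Δλ = 9.2″

At latitude 50.6101°, cos φ = 0.634594.
1″ of longitude at this latitude = 30.92 × cos φ = 19.6217 m, so Δλ = 181.1 / 19.6217 = 9.230″.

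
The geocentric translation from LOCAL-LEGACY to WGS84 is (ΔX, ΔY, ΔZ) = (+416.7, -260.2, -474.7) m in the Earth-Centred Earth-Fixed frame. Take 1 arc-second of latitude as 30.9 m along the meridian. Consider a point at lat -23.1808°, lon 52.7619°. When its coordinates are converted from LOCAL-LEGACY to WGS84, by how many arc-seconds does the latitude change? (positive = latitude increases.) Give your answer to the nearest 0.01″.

Δφ = -13.55″

sin φ = -0.393634, cos φ = 0.919267, sin λ = 0.796128, cos λ = 0.605129.
North component: ΔN = −sin φ cos λ·ΔX − sin φ sin λ·ΔY + cos φ·ΔZ = −(-0.393634)(0.605129)(416.7) − (-0.393634)(0.796128)(-260.2) + (0.919267)(-474.7) = -418.66 m.
1° of latitude spans 3600 × 30.90 = 111240 m, so Δφ = -418.66 / 111240 × 3600 = -13.549″.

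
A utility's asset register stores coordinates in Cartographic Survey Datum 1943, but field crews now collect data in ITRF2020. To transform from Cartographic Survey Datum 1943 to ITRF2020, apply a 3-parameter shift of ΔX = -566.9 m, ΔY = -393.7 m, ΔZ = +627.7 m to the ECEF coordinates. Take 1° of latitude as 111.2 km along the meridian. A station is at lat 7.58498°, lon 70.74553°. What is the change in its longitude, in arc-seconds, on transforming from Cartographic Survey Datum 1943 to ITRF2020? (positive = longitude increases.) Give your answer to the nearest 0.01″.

sin φ = 0.131997, cos φ = 0.991250, sin λ = 0.944063, cos λ = 0.329764.
East component: ΔE = −sin λ·ΔX + cos λ·ΔY = −(0.944063)(-566.9) + (0.329764)(-393.7) = 405.36 m.
1° of latitude spans 111200 m; at latitude φ, 1° of longitude spans that × cos φ = 110227.0 m, so Δλ = 405.36 / 110227.0 × 3600 = 13.239″.

Δλ = 13.24″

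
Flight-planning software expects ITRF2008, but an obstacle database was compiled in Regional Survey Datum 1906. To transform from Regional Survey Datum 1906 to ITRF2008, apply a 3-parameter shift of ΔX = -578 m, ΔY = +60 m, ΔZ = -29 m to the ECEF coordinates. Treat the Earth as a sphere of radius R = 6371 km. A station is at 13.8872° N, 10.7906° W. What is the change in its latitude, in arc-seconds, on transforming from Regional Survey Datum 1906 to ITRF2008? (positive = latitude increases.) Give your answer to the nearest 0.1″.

Δφ = 3.6″

sin φ = 0.240011, cos φ = 0.970770, sin λ = -0.187220, cos λ = 0.982318.
North component: ΔN = −sin φ cos λ·ΔX − sin φ sin λ·ΔY + cos φ·ΔZ = −(0.240011)(0.982318)(-578) − (0.240011)(-0.187220)(60) + (0.970770)(-29) = 110.82 m.
1° of latitude spans πR/180 = 111195 m, so Δφ = 110.82 / 111195 × 3600 = 3.588″.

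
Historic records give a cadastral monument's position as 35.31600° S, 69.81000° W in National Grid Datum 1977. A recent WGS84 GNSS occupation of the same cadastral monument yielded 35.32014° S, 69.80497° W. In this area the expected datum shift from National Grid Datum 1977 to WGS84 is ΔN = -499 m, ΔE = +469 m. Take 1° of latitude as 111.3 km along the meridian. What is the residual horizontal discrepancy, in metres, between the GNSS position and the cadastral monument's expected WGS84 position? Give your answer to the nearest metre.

40 m

Observed coordinate differences: Δφ = -0.00414°, Δλ = +0.00503°.
Converting to metres (1° lat = 111300 m, cos φ = 0.815976): observed ΔN = -460.8 m, observed ΔE = 456.8 m.
Subtracting the expected shift leaves a residual of -460.8 − (-499) = 38.2 m north and 456.8 − (469) = -12.2 m east.
Residual distance = √(38.2² + (-12.2)²) = 40.1 m.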